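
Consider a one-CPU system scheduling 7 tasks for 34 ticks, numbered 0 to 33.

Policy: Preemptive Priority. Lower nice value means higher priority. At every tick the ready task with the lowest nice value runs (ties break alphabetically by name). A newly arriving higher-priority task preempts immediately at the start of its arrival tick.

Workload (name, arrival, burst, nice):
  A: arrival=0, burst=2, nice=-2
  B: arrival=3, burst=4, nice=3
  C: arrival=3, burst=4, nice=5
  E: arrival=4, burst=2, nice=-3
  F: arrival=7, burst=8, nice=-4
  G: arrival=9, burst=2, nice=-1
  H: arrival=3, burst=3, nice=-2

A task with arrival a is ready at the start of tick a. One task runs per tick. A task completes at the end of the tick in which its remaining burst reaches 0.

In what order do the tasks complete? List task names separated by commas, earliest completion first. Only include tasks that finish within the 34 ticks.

t=0: ready={A} → run A
t=1: ready={A} → run A
t=2: (idle)
t=3: ready={B,C,H} → run H
t=4: ready={B,C,E,H} → run E
t=5: ready={B,C,E,H} → run E
t=6: ready={B,C,H} → run H
t=7: ready={B,C,F,H} → run F
t=8: ready={B,C,F,H} → run F
t=9: ready={B,C,F,G,H} → run F
t=10: ready={B,C,F,G,H} → run F
t=11: ready={B,C,F,G,H} → run F
t=12: ready={B,C,F,G,H} → run F
t=13: ready={B,C,F,G,H} → run F
t=14: ready={B,C,F,G,H} → run F
t=15: ready={B,C,G,H} → run H
t=16: ready={B,C,G} → run G
t=17: ready={B,C,G} → run G
t=18: ready={B,C} → run B
t=19: ready={B,C} → run B
t=20: ready={B,C} → run B
t=21: ready={B,C} → run B
t=22: ready={C} → run C
t=23: ready={C} → run C
t=24: ready={C} → run C
t=25: ready={C} → run C
t=26: (idle)
t=27: (idle)
t=28: (idle)
t=29: (idle)
t=30: (idle)
t=31: (idle)
t=32: (idle)
t=33: (idle)

completion order = A, E, F, H, G, B, C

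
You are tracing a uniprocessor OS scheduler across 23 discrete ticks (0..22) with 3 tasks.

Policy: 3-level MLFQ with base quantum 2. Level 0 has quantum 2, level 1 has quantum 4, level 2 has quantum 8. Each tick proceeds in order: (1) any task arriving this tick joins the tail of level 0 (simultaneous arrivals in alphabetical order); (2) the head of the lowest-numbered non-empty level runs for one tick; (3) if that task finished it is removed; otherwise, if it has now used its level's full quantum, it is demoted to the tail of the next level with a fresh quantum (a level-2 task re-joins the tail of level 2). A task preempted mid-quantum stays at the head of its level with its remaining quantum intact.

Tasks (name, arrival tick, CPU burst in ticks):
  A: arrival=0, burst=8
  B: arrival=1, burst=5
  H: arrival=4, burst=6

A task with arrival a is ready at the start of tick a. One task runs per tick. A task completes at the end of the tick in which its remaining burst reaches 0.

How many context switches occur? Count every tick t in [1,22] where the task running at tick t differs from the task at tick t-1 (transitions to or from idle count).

t=0: L0/L1/L2 = A/-/- → run A
t=1: L0/L1/L2 = AB/-/- → run A
t=2: L0/L1/L2 = B/A/- → run B
t=3: L0/L1/L2 = B/A/- → run B
t=4: L0/L1/L2 = H/AB/- → run H
t=5: L0/L1/L2 = H/AB/- → run H
t=6: L0/L1/L2 = -/ABH/- → run A
t=7: L0/L1/L2 = -/ABH/- → run A
t=8: L0/L1/L2 = -/ABH/- → run A
t=9: L0/L1/L2 = -/ABH/- → run A
t=10: L0/L1/L2 = -/BH/A → run B
t=11: L0/L1/L2 = -/BH/A → run B
t=12: L0/L1/L2 = -/BH/A → run B
t=13: L0/L1/L2 = -/H/A → run H
t=14: L0/L1/L2 = -/H/A → run H
t=15: L0/L1/L2 = -/H/A → run H
t=16: L0/L1/L2 = -/H/A → run H
t=17: L0/L1/L2 = -/-/A → run A
t=18: L0/L1/L2 = -/-/A → run A
t=19: (idle)
t=20: (idle)
t=21: (idle)
t=22: (idle)

context switches = 7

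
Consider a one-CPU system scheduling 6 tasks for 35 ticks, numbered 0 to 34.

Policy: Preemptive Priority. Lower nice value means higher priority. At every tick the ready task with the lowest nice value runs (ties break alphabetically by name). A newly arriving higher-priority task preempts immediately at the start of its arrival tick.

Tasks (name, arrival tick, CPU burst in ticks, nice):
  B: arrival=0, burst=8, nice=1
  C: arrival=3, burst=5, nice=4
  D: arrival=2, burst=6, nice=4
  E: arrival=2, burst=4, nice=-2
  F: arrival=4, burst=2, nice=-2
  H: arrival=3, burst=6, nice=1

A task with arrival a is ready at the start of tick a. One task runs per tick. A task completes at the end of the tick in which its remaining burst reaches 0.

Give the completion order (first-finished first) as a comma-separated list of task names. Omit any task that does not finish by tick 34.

t=0: ready={B} → run B
t=1: ready={B} → run B
t=2: ready={B,D,E} → run E
t=3: ready={B,C,D,E,H} → run E
t=4: ready={B,C,D,E,F,H} → run E
t=5: ready={B,C,D,E,F,H} → run E
t=6: ready={B,C,D,F,H} → run F
t=7: ready={B,C,D,F,H} → run F
t=8: ready={B,C,D,H} → run B
t=9: ready={B,C,D,H} → run B
t=10: ready={B,C,D,H} → run B
t=11: ready={B,C,D,H} → run B
t=12: ready={B,C,D,H} → run B
t=13: ready={B,C,D,H} → run B
t=14: ready={C,D,H} → run H
t=15: ready={C,D,H} → run H
t=16: ready={C,D,H} → run H
t=17: ready={C,D,H} → run H
t=18: ready={C,D,H} → run H
t=19: ready={C,D,H} → run H
t=20: ready={C,D} → run C
t=21: ready={C,D} → run C
t=22: ready={C,D} → run C
t=23: ready={C,D} → run C
t=24: ready={C,D} → run C
t=25: ready={D} → run D
t=26: ready={D} → run D
t=27: ready={D} → run D
t=28: ready={D} → run D
t=29: ready={D} → run D
t=30: ready={D} → run D
t=31: (idle)
t=32: (idle)
t=33: (idle)
t=34: (idle)

completion order = E, F, B, H, C, D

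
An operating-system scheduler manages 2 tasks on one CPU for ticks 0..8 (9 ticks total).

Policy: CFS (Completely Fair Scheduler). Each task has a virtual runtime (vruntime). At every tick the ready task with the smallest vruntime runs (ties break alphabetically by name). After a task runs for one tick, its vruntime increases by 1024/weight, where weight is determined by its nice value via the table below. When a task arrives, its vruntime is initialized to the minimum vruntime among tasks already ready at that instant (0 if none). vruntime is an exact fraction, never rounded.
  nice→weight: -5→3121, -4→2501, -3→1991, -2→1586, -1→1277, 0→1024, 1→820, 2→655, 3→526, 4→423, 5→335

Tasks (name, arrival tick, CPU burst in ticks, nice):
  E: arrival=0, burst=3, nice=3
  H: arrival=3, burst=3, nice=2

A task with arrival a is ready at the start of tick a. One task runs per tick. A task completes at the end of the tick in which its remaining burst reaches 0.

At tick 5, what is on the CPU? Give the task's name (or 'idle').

t=0: vr[E=0] → run E
t=1: vr[E=512/263] → run E
t=2: vr[E=1024/263] → run E
t=3: vr[H=0] → run H
t=4: vr[H=1024/655] → run H
t=5: vr[H=2048/655] → run H
t=6: (idle)
t=7: (idle)
t=8: (idle)

running at tick 5 = H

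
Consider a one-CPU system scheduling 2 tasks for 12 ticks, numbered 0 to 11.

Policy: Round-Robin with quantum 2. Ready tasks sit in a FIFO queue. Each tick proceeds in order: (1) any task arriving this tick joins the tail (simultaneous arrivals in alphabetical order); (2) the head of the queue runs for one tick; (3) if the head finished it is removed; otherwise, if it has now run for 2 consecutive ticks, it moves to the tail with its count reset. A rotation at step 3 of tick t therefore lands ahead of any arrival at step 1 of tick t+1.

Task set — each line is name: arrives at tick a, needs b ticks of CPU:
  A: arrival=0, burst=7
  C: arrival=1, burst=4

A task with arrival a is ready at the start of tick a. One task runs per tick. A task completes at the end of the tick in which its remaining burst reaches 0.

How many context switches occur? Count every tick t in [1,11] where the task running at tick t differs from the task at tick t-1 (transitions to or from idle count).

context switches = 5

t=0: queue=[A] q_used=0 → run A
t=1: queue=[A,C] q_used=1 → run A
t=2: queue=[C,A] q_used=0 → run C
t=3: queue=[C,A] q_used=1 → run C
t=4: queue=[A,C] q_used=0 → run A
t=5: queue=[A,C] q_used=1 → run A
t=6: queue=[C,A] q_used=0 → run C
t=7: queue=[C,A] q_used=1 → run C
t=8: queue=[A] q_used=0 → run A
t=9: queue=[A] q_used=1 → run A
t=10: queue=[A] q_used=0 → run A
t=11: (idle)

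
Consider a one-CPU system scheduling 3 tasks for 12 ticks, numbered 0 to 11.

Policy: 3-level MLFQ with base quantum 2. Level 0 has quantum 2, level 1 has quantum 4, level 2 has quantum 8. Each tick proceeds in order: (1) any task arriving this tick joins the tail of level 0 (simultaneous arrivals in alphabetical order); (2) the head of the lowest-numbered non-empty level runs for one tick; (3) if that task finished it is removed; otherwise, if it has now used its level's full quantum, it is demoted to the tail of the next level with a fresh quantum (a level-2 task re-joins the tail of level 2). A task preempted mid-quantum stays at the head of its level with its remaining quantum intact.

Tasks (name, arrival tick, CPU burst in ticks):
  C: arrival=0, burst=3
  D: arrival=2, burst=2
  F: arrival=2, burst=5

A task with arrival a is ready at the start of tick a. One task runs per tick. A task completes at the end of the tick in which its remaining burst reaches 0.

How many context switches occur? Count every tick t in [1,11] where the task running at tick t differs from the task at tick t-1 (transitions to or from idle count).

context switches = 5

t=0: L0/L1/L2 = C/-/- → run C
t=1: L0/L1/L2 = C/-/- → run C
t=2: L0/L1/L2 = DF/C/- → run D
t=3: L0/L1/L2 = DF/C/- → run D
t=4: L0/L1/L2 = F/C/- → run F
t=5: L0/L1/L2 = F/C/- → run F
t=6: L0/L1/L2 = -/CF/- → run C
t=7: L0/L1/L2 = -/F/- → run F
t=8: L0/L1/L2 = -/F/- → run F
t=9: L0/L1/L2 = -/F/- → run F
t=10: (idle)
t=11: (idle)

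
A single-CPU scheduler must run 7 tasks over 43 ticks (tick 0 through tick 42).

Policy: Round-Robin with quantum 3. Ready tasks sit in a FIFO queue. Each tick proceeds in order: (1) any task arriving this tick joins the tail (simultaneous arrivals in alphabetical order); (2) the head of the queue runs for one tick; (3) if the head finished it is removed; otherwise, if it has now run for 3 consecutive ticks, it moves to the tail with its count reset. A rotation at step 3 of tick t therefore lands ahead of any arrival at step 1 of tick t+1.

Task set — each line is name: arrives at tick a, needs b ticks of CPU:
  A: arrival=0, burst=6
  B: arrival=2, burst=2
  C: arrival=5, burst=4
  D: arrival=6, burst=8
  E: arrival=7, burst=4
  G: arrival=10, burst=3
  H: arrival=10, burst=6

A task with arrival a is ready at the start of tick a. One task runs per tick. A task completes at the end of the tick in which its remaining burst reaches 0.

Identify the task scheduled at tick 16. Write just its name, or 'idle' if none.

running at tick 16 = E

t=0: queue=[A] q_used=0 → run A
t=1: queue=[A] q_used=1 → run A
t=2: queue=[A,B] q_used=2 → run A
t=3: queue=[B,A] q_used=0 → run B
t=4: queue=[B,A] q_used=1 → run B
t=5: queue=[A,C] q_used=0 → run A
t=6: queue=[A,C,D] q_used=1 → run A
t=7: queue=[A,C,D,E] q_used=2 → run A
t=8: queue=[C,D,E] q_used=0 → run C
t=9: queue=[C,D,E] q_used=1 → run C
t=10: queue=[C,D,E,G,H] q_used=2 → run C
t=11: queue=[D,E,G,H,C] q_used=0 → run D
t=12: queue=[D,E,G,H,C] q_used=1 → run D
t=13: queue=[D,E,G,H,C] q_used=2 → run D
t=14: queue=[E,G,H,C,D] q_used=0 → run E
t=15: queue=[E,G,H,C,D] q_used=1 → run E
t=16: queue=[E,G,H,C,D] q_used=2 → run E
t=17: queue=[G,H,C,D,E] q_used=0 → run G
t=18: queue=[G,H,C,D,E] q_used=1 → run G
t=19: queue=[G,H,C,D,E] q_used=2 → run G
t=20: queue=[H,C,D,E] q_used=0 → run H
t=21: queue=[H,C,D,E] q_used=1 → run H
t=22: queue=[H,C,D,E] q_used=2 → run H
t=23: queue=[C,D,E,H] q_used=0 → run C
t=24: queue=[D,E,H] q_used=0 → run D
t=25: queue=[D,E,H] q_used=1 → run D
t=26: queue=[D,E,H] q_used=2 → run D
t=27: queue=[E,H,D] q_used=0 → run E
t=28: queue=[H,D] q_used=0 → run H
t=29: queue=[H,D] q_used=1 → run H
t=30: queue=[H,D] q_used=2 → run H
t=31: queue=[D] q_used=0 → run D
t=32: queue=[D] q_used=1 → run D
t=33: (idle)
t=34: (idle)
t=35: (idle)
t=36: (idle)
t=37: (idle)
t=38: (idle)
t=39: (idle)
t=40: (idle)
t=41: (idle)
t=42: (idle)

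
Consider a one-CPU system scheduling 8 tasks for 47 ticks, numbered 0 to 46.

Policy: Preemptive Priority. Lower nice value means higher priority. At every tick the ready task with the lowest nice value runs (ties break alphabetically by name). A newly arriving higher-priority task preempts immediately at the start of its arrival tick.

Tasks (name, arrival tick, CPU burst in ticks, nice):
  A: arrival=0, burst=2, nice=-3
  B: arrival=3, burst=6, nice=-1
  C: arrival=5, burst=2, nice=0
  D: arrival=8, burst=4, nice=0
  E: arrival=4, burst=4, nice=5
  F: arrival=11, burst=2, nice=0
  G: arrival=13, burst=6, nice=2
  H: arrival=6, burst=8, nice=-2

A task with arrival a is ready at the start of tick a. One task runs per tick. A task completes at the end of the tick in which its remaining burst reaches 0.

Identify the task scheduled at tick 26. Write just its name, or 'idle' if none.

t=0: ready={A} → run A
t=1: ready={A} → run A
t=2: (idle)
t=3: ready={B} → run B
t=4: ready={B,E} → run B
t=5: ready={B,C,E} → run B
t=6: ready={B,C,E,H} → run H
t=7: ready={B,C,E,H} → run H
t=8: ready={B,C,D,E,H} → run H
t=9: ready={B,C,D,E,H} → run H
t=10: ready={B,C,D,E,H} → run H
t=11: ready={B,C,D,E,F,H} → run H
t=12: ready={B,C,D,E,F,H} → run H
t=13: ready={B,C,D,E,F,G,H} → run H
t=14: ready={B,C,D,E,F,G} → run B
t=15: ready={B,C,D,E,F,G} → run B
t=16: ready={B,C,D,E,F,G} → run B
t=17: ready={C,D,E,F,G} → run C
t=18: ready={C,D,E,F,G} → run C
t=19: ready={D,E,F,G} → run D
t=20: ready={D,E,F,G} → run D
t=21: ready={D,E,F,G} → run D
t=22: ready={D,E,F,G} → run D
t=23: ready={E,F,G} → run F
t=24: ready={E,F,G} → run F
t=25: ready={E,G} → run G
t=26: ready={E,G} → run G
t=27: ready={E,G} → run G
t=28: ready={E,G} → run G
t=29: ready={E,G} → run G
t=30: ready={E,G} → run G
t=31: ready={E} → run E
t=32: ready={E} → run E
t=33: ready={E} → run E
t=34: ready={E} → run E
t=35: (idle)
t=36: (idle)
t=37: (idle)
t=38: (idle)
t=39: (idle)
t=40: (idle)
t=41: (idle)
t=42: (idle)
t=43: (idle)
t=44: (idle)
t=45: (idle)
t=46: (idle)

running at tick 26 = G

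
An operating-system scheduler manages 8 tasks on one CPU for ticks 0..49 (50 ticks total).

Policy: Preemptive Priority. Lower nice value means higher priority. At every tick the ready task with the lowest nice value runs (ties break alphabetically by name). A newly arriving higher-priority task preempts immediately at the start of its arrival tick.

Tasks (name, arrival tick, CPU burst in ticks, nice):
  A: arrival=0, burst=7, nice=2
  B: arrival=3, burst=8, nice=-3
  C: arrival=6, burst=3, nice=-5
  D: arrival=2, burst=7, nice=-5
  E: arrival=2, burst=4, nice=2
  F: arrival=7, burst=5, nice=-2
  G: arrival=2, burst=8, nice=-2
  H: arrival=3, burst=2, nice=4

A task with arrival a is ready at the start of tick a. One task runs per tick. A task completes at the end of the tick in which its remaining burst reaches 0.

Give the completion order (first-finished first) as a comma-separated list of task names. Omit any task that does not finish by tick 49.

t=0: ready={A} → run A
t=1: ready={A} → run A
t=2: ready={A,D,E,G} → run D
t=3: ready={A,B,D,E,G,H} → run D
t=4: ready={A,B,D,E,G,H} → run D
t=5: ready={A,B,D,E,G,H} → run D
t=6: ready={A,B,C,D,E,G,H} → run C
t=7: ready={A,B,C,D,E,F,G,H} → run C
t=8: ready={A,B,C,D,E,F,G,H} → run C
t=9: ready={A,B,D,E,F,G,H} → run D
t=10: ready={A,B,D,E,F,G,H} → run D
t=11: ready={A,B,D,E,F,G,H} → run D
t=12: ready={A,B,E,F,G,H} → run B
t=13: ready={A,B,E,F,G,H} → run B
t=14: ready={A,B,E,F,G,H} → run B
t=15: ready={A,B,E,F,G,H} → run B
t=16: ready={A,B,E,F,G,H} → run B
t=17: ready={A,B,E,F,G,H} → run B
t=18: ready={A,B,E,F,G,H} → run B
t=19: ready={A,B,E,F,G,H} → run B
t=20: ready={A,E,F,G,H} → run F
t=21: ready={A,E,F,G,H} → run F
t=22: ready={A,E,F,G,H} → run F
t=23: ready={A,E,F,G,H} → run F
t=24: ready={A,E,F,G,H} → run F
t=25: ready={A,E,G,H} → run G
t=26: ready={A,E,G,H} → run G
t=27: ready={A,E,G,H} → run G
t=28: ready={A,E,G,H} → run G
t=29: ready={A,E,G,H} → run G
t=30: ready={A,E,G,H} → run G
t=31: ready={A,E,G,H} → run G
t=32: ready={A,E,G,H} → run G
t=33: ready={A,E,H} → run A
t=34: ready={A,E,H} → run A
t=35: ready={A,E,H} → run A
t=36: ready={A,E,H} → run A
t=37: ready={A,E,H} → run A
t=38: ready={E,H} → run E
t=39: ready={E,H} → run E
t=40: ready={E,H} → run E
t=41: ready={E,H} → run E
t=42: ready={H} → run H
t=43: ready={H} → run H
t=44: (idle)
t=45: (idle)
t=46: (idle)
t=47: (idle)
t=48: (idle)
t=49: (idle)

completion order = C, D, B, F, G, A, E, H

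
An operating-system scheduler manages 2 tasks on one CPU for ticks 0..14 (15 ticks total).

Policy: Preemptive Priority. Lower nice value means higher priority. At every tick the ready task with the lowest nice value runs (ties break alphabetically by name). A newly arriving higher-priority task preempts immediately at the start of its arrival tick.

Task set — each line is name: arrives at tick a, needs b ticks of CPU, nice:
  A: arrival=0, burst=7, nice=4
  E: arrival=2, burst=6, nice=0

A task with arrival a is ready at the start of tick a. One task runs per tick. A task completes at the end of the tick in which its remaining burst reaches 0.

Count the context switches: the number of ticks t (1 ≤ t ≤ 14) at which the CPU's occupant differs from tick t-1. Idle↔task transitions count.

t=0: ready={A} → run A
t=1: ready={A} → run A
t=2: ready={A,E} → run E
t=3: ready={A,E} → run E
t=4: ready={A,E} → run E
t=5: ready={A,E} → run E
t=6: ready={A,E} → run E
t=7: ready={A,E} → run E
t=8: ready={A} → run A
t=9: ready={A} → run A
t=10: ready={A} → run A
t=11: ready={A} → run A
t=12: ready={A} → run A
t=13: (idle)
t=14: (idle)

context switches = 3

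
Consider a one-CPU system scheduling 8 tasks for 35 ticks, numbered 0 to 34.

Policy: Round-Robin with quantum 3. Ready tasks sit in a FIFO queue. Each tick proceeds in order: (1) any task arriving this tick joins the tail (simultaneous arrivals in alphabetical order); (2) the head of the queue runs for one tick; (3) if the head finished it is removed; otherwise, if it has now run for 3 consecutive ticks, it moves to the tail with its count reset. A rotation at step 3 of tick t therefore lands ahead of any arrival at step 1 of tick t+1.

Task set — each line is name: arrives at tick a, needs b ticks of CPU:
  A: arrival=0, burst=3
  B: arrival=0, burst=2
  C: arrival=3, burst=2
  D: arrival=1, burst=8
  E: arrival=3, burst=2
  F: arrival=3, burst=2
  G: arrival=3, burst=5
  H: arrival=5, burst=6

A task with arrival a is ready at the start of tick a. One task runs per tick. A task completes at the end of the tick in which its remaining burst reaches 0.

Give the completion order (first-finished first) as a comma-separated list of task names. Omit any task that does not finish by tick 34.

completion order = A, B, C, E, F, G, H, D

t=0: queue=[A,B] q_used=0 → run A
t=1: queue=[A,B,D] q_used=1 → run A
t=2: queue=[A,B,D] q_used=2 → run A
t=3: queue=[B,D,C,E,F,G] q_used=0 → run B
t=4: queue=[B,D,C,E,F,G] q_used=1 → run B
t=5: queue=[D,C,E,F,G,H] q_used=0 → run D
t=6: queue=[D,C,E,F,G,H] q_used=1 → run D
t=7: queue=[D,C,E,F,G,H] q_used=2 → run D
t=8: queue=[C,E,F,G,H,D] q_used=0 → run C
t=9: queue=[C,E,F,G,H,D] q_used=1 → run C
t=10: queue=[E,F,G,H,D] q_used=0 → run E
t=11: queue=[E,F,G,H,D] q_used=1 → run E
t=12: queue=[F,G,H,D] q_used=0 → run F
t=13: queue=[F,G,H,D] q_used=1 → run F
t=14: queue=[G,H,D] q_used=0 → run G
t=15: queue=[G,H,D] q_used=1 → run G
t=16: queue=[G,H,D] q_used=2 → run G
t=17: queue=[H,D,G] q_used=0 → run H
t=18: queue=[H,D,G] q_used=1 → run H
t=19: queue=[H,D,G] q_used=2 → run H
t=20: queue=[D,G,H] q_used=0 → run D
t=21: queue=[D,G,H] q_used=1 → run D
t=22: queue=[D,G,H] q_used=2 → run D
t=23: queue=[G,H,D] q_used=0 → run G
t=24: queue=[G,H,D] q_used=1 → run G
t=25: queue=[H,D] q_used=0 → run H
t=26: queue=[H,D] q_used=1 → run H
t=27: queue=[H,D] q_used=2 → run H
t=28: queue=[D] q_used=0 → run D
t=29: queue=[D] q_used=1 → run D
t=30: (idle)
t=31: (idle)
t=32: (idle)
t=33: (idle)
t=34: (idle)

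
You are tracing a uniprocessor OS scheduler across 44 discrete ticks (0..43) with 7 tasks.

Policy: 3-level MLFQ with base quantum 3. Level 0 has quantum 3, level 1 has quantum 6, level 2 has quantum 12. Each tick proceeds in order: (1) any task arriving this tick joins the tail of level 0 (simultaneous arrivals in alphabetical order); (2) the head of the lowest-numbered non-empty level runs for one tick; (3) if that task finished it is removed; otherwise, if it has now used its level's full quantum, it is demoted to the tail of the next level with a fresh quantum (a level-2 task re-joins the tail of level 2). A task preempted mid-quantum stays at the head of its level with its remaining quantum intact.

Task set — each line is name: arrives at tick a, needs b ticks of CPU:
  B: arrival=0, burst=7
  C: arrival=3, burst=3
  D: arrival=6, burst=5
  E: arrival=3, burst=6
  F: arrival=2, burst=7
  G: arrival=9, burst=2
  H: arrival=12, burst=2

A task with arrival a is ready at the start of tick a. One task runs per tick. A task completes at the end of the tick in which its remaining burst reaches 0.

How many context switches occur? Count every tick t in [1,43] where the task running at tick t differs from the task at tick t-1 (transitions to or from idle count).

t=0: L0/L1/L2 = B/-/- → run B
t=1: L0/L1/L2 = B/-/- → run B
t=2: L0/L1/L2 = BF/-/- → run B
t=3: L0/L1/L2 = FCE/B/- → run F
t=4: L0/L1/L2 = FCE/B/- → run F
t=5: L0/L1/L2 = FCE/B/- → run F
t=6: L0/L1/L2 = CED/BF/- → run C
t=7: L0/L1/L2 = CED/BF/- → run C
t=8: L0/L1/L2 = CED/BF/- → run C
t=9: L0/L1/L2 = EDG/BF/- → run E
t=10: L0/L1/L2 = EDG/BF/- → run E
t=11: L0/L1/L2 = EDG/BF/- → run E
t=12: L0/L1/L2 = DGH/BFE/- → run D
t=13: L0/L1/L2 = DGH/BFE/- → run D
t=14: L0/L1/L2 = DGH/BFE/- → run D
t=15: L0/L1/L2 = GH/BFED/- → run G
t=16: L0/L1/L2 = GH/BFED/- → run G
t=17: L0/L1/L2 = H/BFED/- → run H
t=18: L0/L1/L2 = H/BFED/- → run H
t=19: L0/L1/L2 = -/BFED/- → run B
t=20: L0/L1/L2 = -/BFED/- → run B
t=21: L0/L1/L2 = -/BFED/- → run B
t=22: L0/L1/L2 = -/BFED/- → run B
t=23: L0/L1/L2 = -/FED/- → run F
t=24: L0/L1/L2 = -/FED/- → run F
t=25: L0/L1/L2 = -/FED/- → run F
t=26: L0/L1/L2 = -/FED/- → run F
t=27: L0/L1/L2 = -/ED/- → run E
t=28: L0/L1/L2 = -/ED/- → run E
t=29: L0/L1/L2 = -/ED/- → run E
t=30: L0/L1/L2 = -/D/- → run D
t=31: L0/L1/L2 = -/D/- → run D
t=32: (idle)
t=33: (idle)
t=34: (idle)
t=35: (idle)
t=36: (idle)
t=37: (idle)
t=38: (idle)
t=39: (idle)
t=40: (idle)
t=41: (idle)
t=42: (idle)
t=43: (idle)

context switches = 11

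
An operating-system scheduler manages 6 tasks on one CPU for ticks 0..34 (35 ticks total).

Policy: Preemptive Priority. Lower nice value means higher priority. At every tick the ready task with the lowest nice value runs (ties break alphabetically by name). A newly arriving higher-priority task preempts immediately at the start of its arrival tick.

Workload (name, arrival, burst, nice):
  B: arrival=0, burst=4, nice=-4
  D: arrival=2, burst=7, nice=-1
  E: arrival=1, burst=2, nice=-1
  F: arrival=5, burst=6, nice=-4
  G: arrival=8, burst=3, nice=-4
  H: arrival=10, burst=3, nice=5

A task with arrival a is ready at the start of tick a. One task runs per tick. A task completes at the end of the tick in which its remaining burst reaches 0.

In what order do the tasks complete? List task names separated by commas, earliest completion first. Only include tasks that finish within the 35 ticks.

completion order = B, F, G, D, E, H

t=0: ready={B} → run B
t=1: ready={B,E} → run B
t=2: ready={B,D,E} → run B
t=3: ready={B,D,E} → run B
t=4: ready={D,E} → run D
t=5: ready={D,E,F} → run F
t=6: ready={D,E,F} → run F
t=7: ready={D,E,F} → run F
t=8: ready={D,E,F,G} → run F
t=9: ready={D,E,F,G} → run F
t=10: ready={D,E,F,G,H} → run F
t=11: ready={D,E,G,H} → run G
t=12: ready={D,E,G,H} → run G
t=13: ready={D,E,G,H} → run G
t=14: ready={D,E,H} → run D
t=15: ready={D,E,H} → run D
t=16: ready={D,E,H} → run D
t=17: ready={D,E,H} → run D
t=18: ready={D,E,H} → run D
t=19: ready={D,E,H} → run D
t=20: ready={E,H} → run E
t=21: ready={E,H} → run E
t=22: ready={H} → run H
t=23: ready={H} → run H
t=24: ready={H} → run H
t=25: (idle)
t=26: (idle)
t=27: (idle)
t=28: (idle)
t=29: (idle)
t=30: (idle)
t=31: (idle)
t=32: (idle)
t=33: (idle)
t=34: (idle)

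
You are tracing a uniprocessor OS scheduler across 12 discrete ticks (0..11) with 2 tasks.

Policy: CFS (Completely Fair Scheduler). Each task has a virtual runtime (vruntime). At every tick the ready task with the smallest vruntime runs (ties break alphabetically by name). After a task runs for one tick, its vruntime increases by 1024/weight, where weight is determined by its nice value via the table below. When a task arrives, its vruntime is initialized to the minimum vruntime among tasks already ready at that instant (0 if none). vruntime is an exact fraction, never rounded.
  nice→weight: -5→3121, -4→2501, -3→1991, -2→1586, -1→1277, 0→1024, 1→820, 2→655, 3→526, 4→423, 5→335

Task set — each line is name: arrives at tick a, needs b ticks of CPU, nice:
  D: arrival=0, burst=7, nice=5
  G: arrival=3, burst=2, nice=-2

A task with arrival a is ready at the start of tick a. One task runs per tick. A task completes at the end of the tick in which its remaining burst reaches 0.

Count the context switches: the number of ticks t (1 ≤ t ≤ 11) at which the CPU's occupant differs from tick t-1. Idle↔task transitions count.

t=0: vr[D=0] → run D
t=1: vr[D=1024/335] → run D
t=2: vr[D=2048/335] → run D
t=3: vr[D=3072/335 G=3072/335] → run D
t=4: vr[D=4096/335 G=3072/335] → run G
t=5: vr[D=4096/335 G=2607616/265655] → run G
t=6: vr[D=4096/335] → run D
t=7: vr[D=1024/67] → run D
t=8: vr[D=6144/335] → run D
t=9: (idle)
t=10: (idle)
t=11: (idle)

context switches = 3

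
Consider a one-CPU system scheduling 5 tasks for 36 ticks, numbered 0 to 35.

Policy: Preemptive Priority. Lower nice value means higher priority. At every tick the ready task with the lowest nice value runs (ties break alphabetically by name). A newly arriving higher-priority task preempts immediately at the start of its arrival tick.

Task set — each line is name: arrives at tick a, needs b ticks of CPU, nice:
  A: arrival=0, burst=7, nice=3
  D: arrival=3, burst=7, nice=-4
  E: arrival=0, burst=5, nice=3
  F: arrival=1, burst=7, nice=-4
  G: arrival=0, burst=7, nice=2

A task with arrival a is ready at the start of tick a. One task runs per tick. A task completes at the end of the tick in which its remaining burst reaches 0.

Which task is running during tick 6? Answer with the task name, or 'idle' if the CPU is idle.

running at tick 6 = D

t=0: ready={A,E,G} → run G
t=1: ready={A,E,F,G} → run F
t=2: ready={A,E,F,G} → run F
t=3: ready={A,D,E,F,G} → run D
t=4: ready={A,D,E,F,G} → run D
t=5: ready={A,D,E,F,G} → run D
t=6: ready={A,D,E,F,G} → run D
t=7: ready={A,D,E,F,G} → run D
t=8: ready={A,D,E,F,G} → run D
t=9: ready={A,D,E,F,G} → run D
t=10: ready={A,E,F,G} → run F
t=11: ready={A,E,F,G} → run F
t=12: ready={A,E,F,G} → run F
t=13: ready={A,E,F,G} → run F
t=14: ready={A,E,F,G} → run F
t=15: ready={A,E,G} → run G
t=16: ready={A,E,G} → run G
t=17: ready={A,E,G} → run G
t=18: ready={A,E,G} → run G
t=19: ready={A,E,G} → run G
t=20: ready={A,E,G} → run G
t=21: ready={A,E} → run A
t=22: ready={A,E} → run A
t=23: ready={A,E} → run A
t=24: ready={A,E} → run A
t=25: ready={A,E} → run A
t=26: ready={A,E} → run A
t=27: ready={A,E} → run A
t=28: ready={E} → run E
t=29: ready={E} → run E
t=30: ready={E} → run E
t=31: ready={E} → run E
t=32: ready={E} → run E
t=33: (idle)
t=34: (idle)
t=35: (idle)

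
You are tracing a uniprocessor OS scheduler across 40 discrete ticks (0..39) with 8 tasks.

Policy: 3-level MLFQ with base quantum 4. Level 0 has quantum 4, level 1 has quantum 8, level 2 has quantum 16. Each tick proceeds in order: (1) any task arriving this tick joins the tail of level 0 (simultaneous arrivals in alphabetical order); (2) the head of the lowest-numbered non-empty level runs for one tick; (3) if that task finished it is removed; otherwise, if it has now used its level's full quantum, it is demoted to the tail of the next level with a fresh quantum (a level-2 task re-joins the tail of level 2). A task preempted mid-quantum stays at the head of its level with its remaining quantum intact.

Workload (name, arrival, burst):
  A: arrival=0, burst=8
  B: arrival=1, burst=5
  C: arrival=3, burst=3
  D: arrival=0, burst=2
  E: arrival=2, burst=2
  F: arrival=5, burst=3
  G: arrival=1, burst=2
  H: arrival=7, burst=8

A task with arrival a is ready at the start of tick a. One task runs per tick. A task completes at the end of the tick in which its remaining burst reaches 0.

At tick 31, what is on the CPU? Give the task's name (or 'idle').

t=0: L0/L1/L2 = AD/-/- → run A
t=1: L0/L1/L2 = ADBG/-/- → run A
t=2: L0/L1/L2 = ADBGE/-/- → run A
t=3: L0/L1/L2 = ADBGEC/-/- → run A
t=4: L0/L1/L2 = DBGEC/A/- → run D
t=5: L0/L1/L2 = DBGECF/A/- → run D
t=6: L0/L1/L2 = BGECF/A/- → run B
t=7: L0/L1/L2 = BGECFH/A/- → run B
t=8: L0/L1/L2 = BGECFH/A/- → run B
t=9: L0/L1/L2 = BGECFH/A/- → run B
t=10: L0/L1/L2 = GECFH/AB/- → run G
t=11: L0/L1/L2 = GECFH/AB/- → run G
t=12: L0/L1/L2 = ECFH/AB/- → run E
t=13: L0/L1/L2 = ECFH/AB/- → run E
t=14: L0/L1/L2 = CFH/AB/- → run C
t=15: L0/L1/L2 = CFH/AB/- → run C
t=16: L0/L1/L2 = CFH/AB/- → run C
t=17: L0/L1/L2 = FH/AB/- → run F
t=18: L0/L1/L2 = FH/AB/- → run F
t=19: L0/L1/L2 = FH/AB/- → run F
t=20: L0/L1/L2 = H/AB/- → run H
t=21: L0/L1/L2 = H/AB/- → run H
t=22: L0/L1/L2 = H/AB/- → run H
t=23: L0/L1/L2 = H/AB/- → run H
t=24: L0/L1/L2 = -/ABH/- → run A
t=25: L0/L1/L2 = -/ABH/- → run A
t=26: L0/L1/L2 = -/ABH/- → run A
t=27: L0/L1/L2 = -/ABH/- → run A
t=28: L0/L1/L2 = -/BH/- → run B
t=29: L0/L1/L2 = -/H/- → run H
t=30: L0/L1/L2 = -/H/- → run H
t=31: L0/L1/L2 = -/H/- → run H
t=32: L0/L1/L2 = -/H/- → run H
t=33: (idle)
t=34: (idle)
t=35: (idle)
t=36: (idle)
t=37: (idle)
t=38: (idle)
t=39: (idle)

running at tick 31 = H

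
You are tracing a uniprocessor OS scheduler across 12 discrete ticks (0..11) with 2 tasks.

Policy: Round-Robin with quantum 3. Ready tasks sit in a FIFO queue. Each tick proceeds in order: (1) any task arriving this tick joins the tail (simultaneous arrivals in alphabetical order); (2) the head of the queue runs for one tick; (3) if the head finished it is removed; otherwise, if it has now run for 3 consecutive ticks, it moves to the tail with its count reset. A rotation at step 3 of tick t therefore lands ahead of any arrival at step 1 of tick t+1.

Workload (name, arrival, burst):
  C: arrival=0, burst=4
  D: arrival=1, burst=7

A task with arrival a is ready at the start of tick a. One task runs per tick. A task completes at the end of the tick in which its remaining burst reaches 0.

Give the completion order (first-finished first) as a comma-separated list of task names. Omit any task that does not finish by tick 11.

completion order = C, D

t=0: queue=[C] q_used=0 → run C
t=1: queue=[C,D] q_used=1 → run C
t=2: queue=[C,D] q_used=2 → run C
t=3: queue=[D,C] q_used=0 → run D
t=4: queue=[D,C] q_used=1 → run D
t=5: queue=[D,C] q_used=2 → run D
t=6: queue=[C,D] q_used=0 → run C
t=7: queue=[D] q_used=0 → run D
t=8: queue=[D] q_used=1 → run D
t=9: queue=[D] q_used=2 → run D
t=10: queue=[D] q_used=0 → run D
t=11: (idle)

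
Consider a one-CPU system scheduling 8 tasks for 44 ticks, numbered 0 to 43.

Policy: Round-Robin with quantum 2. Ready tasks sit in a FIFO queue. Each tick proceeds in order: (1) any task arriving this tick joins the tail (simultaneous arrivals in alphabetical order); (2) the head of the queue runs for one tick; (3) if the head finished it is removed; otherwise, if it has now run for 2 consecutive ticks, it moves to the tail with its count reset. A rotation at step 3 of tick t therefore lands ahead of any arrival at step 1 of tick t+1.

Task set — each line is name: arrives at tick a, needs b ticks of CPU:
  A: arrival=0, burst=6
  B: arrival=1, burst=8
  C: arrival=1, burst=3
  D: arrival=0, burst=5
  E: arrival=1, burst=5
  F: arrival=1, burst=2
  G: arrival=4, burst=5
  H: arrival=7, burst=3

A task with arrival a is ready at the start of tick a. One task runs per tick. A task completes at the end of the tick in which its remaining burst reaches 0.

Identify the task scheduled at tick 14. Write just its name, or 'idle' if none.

t=0: queue=[A,D] q_used=0 → run A
t=1: queue=[A,D,B,C,E,F] q_used=1 → run A
t=2: queue=[D,B,C,E,F,A] q_used=0 → run D
t=3: queue=[D,B,C,E,F,A] q_used=1 → run D
t=4: queue=[B,C,E,F,A,D,G] q_used=0 → run B
t=5: queue=[B,C,E,F,A,D,G] q_used=1 → run B
t=6: queue=[C,E,F,A,D,G,B] q_used=0 → run C
t=7: queue=[C,E,F,A,D,G,B,H] q_used=1 → run C
t=8: queue=[E,F,A,D,G,B,H,C] q_used=0 → run E
t=9: queue=[E,F,A,D,G,B,H,C] q_used=1 → run E
t=10: queue=[F,A,D,G,B,H,C,E] q_used=0 → run F
t=11: queue=[F,A,D,G,B,H,C,E] q_used=1 → run F
t=12: queue=[A,D,G,B,H,C,E] q_used=0 → run A
t=13: queue=[A,D,G,B,H,C,E] q_used=1 → run A
t=14: queue=[D,G,B,H,C,E,A] q_used=0 → run D
t=15: queue=[D,G,B,H,C,E,A] q_used=1 → run D
t=16: queue=[G,B,H,C,E,A,D] q_used=0 → run G
t=17: queue=[G,B,H,C,E,A,D] q_used=1 → run G
t=18: queue=[B,H,C,E,A,D,G] q_used=0 → run B
t=19: queue=[B,H,C,E,A,D,G] q_used=1 → run B
t=20: queue=[H,C,E,A,D,G,B] q_used=0 → run H
t=21: queue=[H,C,E,A,D,G,B] q_used=1 → run H
t=22: queue=[C,E,A,D,G,B,H] q_used=0 → run C
t=23: queue=[E,A,D,G,B,H] q_used=0 → run E
t=24: queue=[E,A,D,G,B,H] q_used=1 → run E
t=25: queue=[A,D,G,B,H,E] q_used=0 → run A
t=26: queue=[A,D,G,B,H,E] q_used=1 → run A
t=27: queue=[D,G,B,H,E] q_used=0 → run D
t=28: queue=[G,B,H,E] q_used=0 → run G
t=29: queue=[G,B,H,E] q_used=1 → run G
t=30: queue=[B,H,E,G] q_used=0 → run B
t=31: queue=[B,H,E,G] q_used=1 → run B
t=32: queue=[H,E,G,B] q_used=0 → run H
t=33: queue=[E,G,B] q_used=0 → run E
t=34: queue=[G,B] q_used=0 → run G
t=35: queue=[B] q_used=0 → run B
t=36: queue=[B] q_used=1 → run B
t=37: (idle)
t=38: (idle)
t=39: (idle)
t=40: (idle)
t=41: (idle)
t=42: (idle)
t=43: (idle)

running at tick 14 = D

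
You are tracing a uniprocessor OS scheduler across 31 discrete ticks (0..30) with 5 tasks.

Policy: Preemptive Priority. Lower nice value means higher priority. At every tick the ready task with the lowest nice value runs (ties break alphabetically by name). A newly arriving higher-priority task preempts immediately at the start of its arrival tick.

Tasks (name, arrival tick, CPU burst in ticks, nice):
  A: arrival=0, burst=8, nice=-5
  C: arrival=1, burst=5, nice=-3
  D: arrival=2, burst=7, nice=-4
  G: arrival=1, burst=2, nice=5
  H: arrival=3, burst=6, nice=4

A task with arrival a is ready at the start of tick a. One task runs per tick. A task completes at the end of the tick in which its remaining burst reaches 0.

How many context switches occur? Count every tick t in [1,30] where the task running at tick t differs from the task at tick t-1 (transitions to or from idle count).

t=0: ready={A} → run A
t=1: ready={A,C,G} → run A
t=2: ready={A,C,D,G} → run A
t=3: ready={A,C,D,G,H} → run A
t=4: ready={A,C,D,G,H} → run A
t=5: ready={A,C,D,G,H} → run A
t=6: ready={A,C,D,G,H} → run A
t=7: ready={A,C,D,G,H} → run A
t=8: ready={C,D,G,H} → run D
t=9: ready={C,D,G,H} → run D
t=10: ready={C,D,G,H} → run D
t=11: ready={C,D,G,H} → run D
t=12: ready={C,D,G,H} → run D
t=13: ready={C,D,G,H} → run D
t=14: ready={C,D,G,H} → run D
t=15: ready={C,G,H} → run C
t=16: ready={C,G,H} → run C
t=17: ready={C,G,H} → run C
t=18: ready={C,G,H} → run C
t=19: ready={C,G,H} → run C
t=20: ready={G,H} → run H
t=21: ready={G,H} → run H
t=22: ready={G,H} → run H
t=23: ready={G,H} → run H
t=24: ready={G,H} → run H
t=25: ready={G,H} → run H
t=26: ready={G} → run G
t=27: ready={G} → run G
t=28: (idle)
t=29: (idle)
t=30: (idle)

context switches = 5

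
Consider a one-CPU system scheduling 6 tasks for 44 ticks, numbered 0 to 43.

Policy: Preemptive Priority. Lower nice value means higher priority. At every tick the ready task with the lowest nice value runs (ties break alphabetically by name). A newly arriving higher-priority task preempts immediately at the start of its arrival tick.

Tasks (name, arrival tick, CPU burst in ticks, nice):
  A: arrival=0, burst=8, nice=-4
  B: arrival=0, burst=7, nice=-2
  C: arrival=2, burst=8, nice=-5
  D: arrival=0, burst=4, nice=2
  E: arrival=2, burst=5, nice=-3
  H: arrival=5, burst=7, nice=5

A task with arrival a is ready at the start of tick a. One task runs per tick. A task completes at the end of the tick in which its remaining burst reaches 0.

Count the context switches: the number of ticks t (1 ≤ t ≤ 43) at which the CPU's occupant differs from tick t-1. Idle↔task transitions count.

t=0: ready={A,B,D} → run A
t=1: ready={A,B,D} → run A
t=2: ready={A,B,C,D,E} → run C
t=3: ready={A,B,C,D,E} → run C
t=4: ready={A,B,C,D,E} → run C
t=5: ready={A,B,C,D,E,H} → run C
t=6: ready={A,B,C,D,E,H} → run C
t=7: ready={A,B,C,D,E,H} → run C
t=8: ready={A,B,C,D,E,H} → run C
t=9: ready={A,B,C,D,E,H} → run C
t=10: ready={A,B,D,E,H} → run A
t=11: ready={A,B,D,E,H} → run A
t=12: ready={A,B,D,E,H} → run A
t=13: ready={A,B,D,E,H} → run A
t=14: ready={A,B,D,E,H} → run A
t=15: ready={A,B,D,E,H} → run A
t=16: ready={B,D,E,H} → run E
t=17: ready={B,D,E,H} → run E
t=18: ready={B,D,E,H} → run E
t=19: ready={B,D,E,H} → run E
t=20: ready={B,D,E,H} → run E
t=21: ready={B,D,H} → run B
t=22: ready={B,D,H} → run B
t=23: ready={B,D,H} → run B
t=24: ready={B,D,H} → run B
t=25: ready={B,D,H} → run B
t=26: ready={B,D,H} → run B
t=27: ready={B,D,H} → run B
t=28: ready={D,H} → run D
t=29: ready={D,H} → run D
t=30: ready={D,H} → run D
t=31: ready={D,H} → run D
t=32: ready={H} → run H
t=33: ready={H} → run H
t=34: ready={H} → run H
t=35: ready={H} → run H
t=36: ready={H} → run H
t=37: ready={H} → run H
t=38: ready={H} → run H
t=39: (idle)
t=40: (idle)
t=41: (idle)
t=42: (idle)
t=43: (idle)

context switches = 7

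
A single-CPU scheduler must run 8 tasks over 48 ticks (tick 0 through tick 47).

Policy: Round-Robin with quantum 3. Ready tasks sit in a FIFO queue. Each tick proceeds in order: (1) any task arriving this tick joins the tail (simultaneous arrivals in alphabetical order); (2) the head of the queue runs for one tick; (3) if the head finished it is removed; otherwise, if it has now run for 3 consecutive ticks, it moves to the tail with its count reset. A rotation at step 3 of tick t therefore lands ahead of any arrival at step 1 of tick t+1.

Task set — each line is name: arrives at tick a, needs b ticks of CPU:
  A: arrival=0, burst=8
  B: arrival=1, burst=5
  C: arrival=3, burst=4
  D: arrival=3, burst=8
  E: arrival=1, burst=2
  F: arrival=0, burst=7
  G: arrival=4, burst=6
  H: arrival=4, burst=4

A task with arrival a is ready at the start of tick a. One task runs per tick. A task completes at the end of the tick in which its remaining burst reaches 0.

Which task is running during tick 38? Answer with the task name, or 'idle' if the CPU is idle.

running at tick 38 = G

t=0: queue=[A,F] q_used=0 → run A
t=1: queue=[A,F,B,E] q_used=1 → run A
t=2: queue=[A,F,B,E] q_used=2 → run A
t=3: queue=[F,B,E,A,C,D] q_used=0 → run F
t=4: queue=[F,B,E,A,C,D,G,H] q_used=1 → run F
t=5: queue=[F,B,E,A,C,D,G,H] q_used=2 → run F
t=6: queue=[B,E,A,C,D,G,H,F] q_used=0 → run B
t=7: queue=[B,E,A,C,D,G,H,F] q_used=1 → run B
t=8: queue=[B,E,A,C,D,G,H,F] q_used=2 → run B
t=9: queue=[E,A,C,D,G,H,F,B] q_used=0 → run E
t=10: queue=[E,A,C,D,G,H,F,B] q_used=1 → run E
t=11: queue=[A,C,D,G,H,F,B] q_used=0 → run A
t=12: queue=[A,C,D,G,H,F,B] q_used=1 → run A
t=13: queue=[A,C,D,G,H,F,B] q_used=2 → run A
t=14: queue=[C,D,G,H,F,B,A] q_used=0 → run C
t=15: queue=[C,D,G,H,F,B,A] q_used=1 → run C
t=16: queue=[C,D,G,H,F,B,A] q_used=2 → run C
t=17: queue=[D,G,H,F,B,A,C] q_used=0 → run D
t=18: queue=[D,G,H,F,B,A,C] q_used=1 → run D
t=19: queue=[D,G,H,F,B,A,C] q_used=2 → run D
t=20: queue=[G,H,F,B,A,C,D] q_used=0 → run G
t=21: queue=[G,H,F,B,A,C,D] q_used=1 → run G
t=22: queue=[G,H,F,B,A,C,D] q_used=2 → run G
t=23: queue=[H,F,B,A,C,D,G] q_used=0 → run H
t=24: queue=[H,F,B,A,C,D,G] q_used=1 → run H
t=25: queue=[H,F,B,A,C,D,G] q_used=2 → run H
t=26: queue=[F,B,A,C,D,G,H] q_used=0 → run F
t=27: queue=[F,B,A,C,D,G,H] q_used=1 → run F
t=28: queue=[F,B,A,C,D,G,H] q_used=2 → run F
t=29: queue=[B,A,C,D,G,H,F] q_used=0 → run B
t=30: queue=[B,A,C,D,G,H,F] q_used=1 → run B
t=31: queue=[A,C,D,G,H,F] q_used=0 → run A
t=32: queue=[A,C,D,G,H,F] q_used=1 → run A
t=33: queue=[C,D,G,H,F] q_used=0 → run C
t=34: queue=[D,G,H,F] q_used=0 → run D
t=35: queue=[D,G,H,F] q_used=1 → run D
t=36: queue=[D,G,H,F] q_used=2 → run D
t=37: queue=[G,H,F,D] q_used=0 → run G
t=38: queue=[G,H,F,D] q_used=1 → run G
t=39: queue=[G,H,F,D] q_used=2 → run G
t=40: queue=[H,F,D] q_used=0 → run H
t=41: queue=[F,D] q_used=0 → run F
t=42: queue=[D] q_used=0 → run D
t=43: queue=[D] q_used=1 → run D
t=44: (idle)
t=45: (idle)
t=46: (idle)
t=47: (idle)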